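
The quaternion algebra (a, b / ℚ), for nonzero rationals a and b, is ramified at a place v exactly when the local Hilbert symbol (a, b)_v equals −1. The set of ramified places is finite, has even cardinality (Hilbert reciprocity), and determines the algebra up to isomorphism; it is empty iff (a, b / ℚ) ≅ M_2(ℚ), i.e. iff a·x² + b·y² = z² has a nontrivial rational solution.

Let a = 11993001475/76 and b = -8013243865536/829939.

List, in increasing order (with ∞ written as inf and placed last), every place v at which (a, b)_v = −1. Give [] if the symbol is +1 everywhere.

(a, b) ≡ (31538689, -1087541) mod (ℚ^×)²; places V = {2, 3, 5, 7, 11, 13, 17, 19, 29, 37, ∞}.
(a,b)_29: α=1, u≡21; β=2, v≡17 (mod 29); (21|29)=-1, (17|29)=-1; sign (−1)^0·-1^2·-1^1 = -1.
(a,b)_37: α=1, u≡21; β=1, v≡18 (mod 37); (21|37)=+1, (18|37)=-1; sign (−1)^0·+1^1·-1^1 = -1.
(a,b)_13: α=1, u≡8; β=1, v≡7 (mod 13); (8|13)=-1, (7|13)=-1; sign (−1)^0·-1^1·-1^1 = +1.
(a,b)_∞: sgn(31538689)=+, sgn(-1087541)=−, so +1.
(a,b)_11: α=0, u≡7; β=-2, v≡6 (mod 11); (7|11)=-1, (6|11)=-1; sign (−1)^0·-1^-2·-1^0 = +1.
(a,b)_7: α=1, u≡6; β=1, v≡2 (mod 7); (6|7)=-1, (2|7)=+1; sign (−1)^1·-1^1·+1^1 = +1.
(a,b)_3: α=0, u≡1; β=2, v≡1 (mod 3); (1|3)=+1, (1|3)=+1; sign (−1)^0·+1^2·+1^0 = +1.
(a,b)_5: α=2, u≡4; β=0, v≡1 (mod 5); (4|5)=+1, (1|5)=+1; sign (−1)^0·+1^0·+1^2 = +1.
(a,b)_19: α=-1, u≡14; β=-3, v≡15 (mod 19); (14|19)=-1, (15|19)=-1; sign (−1)^1·-1^-3·-1^-1 = -1.
(a,b)_2: α=-2, β=6; u≡1, v≡3 (mod 8); ε(u)ε(v)=0·1, αω(v)=-2·1, βω(u)=6·0; sum ≡ 0  ⇒  +1.
(a,b)_17: α=3, u≡12; β=3, v≡1 (mod 17); (12|17)=-1, (1|17)=+1; sign (−1)^0·-1^3·+1^3 = -1.
|Ram(31538689, -1087541)| = 4, even; anisotropic at {17, 19, 29, 37}.

[17, 19, 29, 37]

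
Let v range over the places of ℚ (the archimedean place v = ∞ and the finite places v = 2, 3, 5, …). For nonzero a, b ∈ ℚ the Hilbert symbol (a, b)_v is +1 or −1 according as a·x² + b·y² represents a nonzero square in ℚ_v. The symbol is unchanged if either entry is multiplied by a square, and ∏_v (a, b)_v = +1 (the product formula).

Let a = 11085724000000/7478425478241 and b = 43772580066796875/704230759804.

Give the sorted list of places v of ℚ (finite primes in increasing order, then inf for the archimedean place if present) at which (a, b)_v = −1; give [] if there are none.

Mod squares: a ≡ 31, b ≡ 589. Check v ∈ {∞, 2, 3, 5, 7, 11, 13, 17, 19, 23, 29, 31, 43, 53}.
v=3: a=3^-2·(≡1), b=3^4·(≡1) mod 3; (1|3)=+1, (1|3)=+1; (−1)^{-2·4·1}·(+1)^4·(+1)^-2 = +1.
v=53: a=53^0·(≡22), b=53^2·(≡25) mod 53; (22|53)=-1, (25|53)=+1; (−1)^{0·2·26}·(-1)^2·(+1)^0 = +1.
v=19: a=19^0·(≡14), b=19^1·(≡18) mod 19; (14|19)=-1, (18|19)=-1; (−1)^{0·1·9}·(-1)^1·(-1)^0 = -1.
v=43: a=43^-4·(≡1), b=43^0·(≡33) mod 43; (1|43)=+1, (33|43)=-1; (−1)^{-4·0·21}·(+1)^0·(-1)^-4 = +1.
v=23: a=23^2·(≡12), b=23^2·(≡19) mod 23; (12|23)=+1, (19|23)=-1; (−1)^{2·2·11}·(+1)^2·(-1)^2 = +1.
v=7: a=7^0·(≡5), b=7^2·(≡2) mod 7; (5|7)=-1, (2|7)=+1; (−1)^{0·2·3}·(-1)^2·(+1)^0 = +1.
v=2: v_2(a)=8, v_2(b)=-2; units ≡ 7, 5 (mod 8); ε·ε+αω+βω = 1·0+8·1+-2·0 ≡ 0  ⇒  (a,b)_2 = +1.
v=11: a=11^0·(≡4), b=11^-2·(≡8) mod 11; (4|11)=+1, (8|11)=-1; (−1)^{0·-2·5}·(+1)^-2·(-1)^0 = +1.
v=13: a=13^2·(≡8), b=13^-2·(≡3) mod 13; (8|13)=-1, (3|13)=+1; (−1)^{2·-2·6}·(-1)^-2·(+1)^2 = +1.
v=29: a=29^-2·(≡2), b=29^0·(≡7) mod 29; (2|29)=-1, (7|29)=+1; (−1)^{-2·0·14}·(-1)^0·(+1)^-2 = +1.
v=5: a=5^6·(≡1), b=5^8·(≡4) mod 5; (1|5)=+1, (4|5)=+1; (−1)^{6·8·2}·(+1)^8·(+1)^6 = +1.
v=31: a=31^1·(≡20), b=31^-3·(≡9) mod 31; (20|31)=+1, (9|31)=+1; (−1)^{1·-3·15}·(+1)^-3·(+1)^1 = -1.
v=∞: 31 > 0 and 589 > 0  ⇒  (a,b)_∞ = +1.
v=17: a=17^-2·(≡14), b=17^-2·(≡12) mod 17; (14|17)=-1, (12|17)=-1; (−1)^{-2·-2·8}·(-1)^-2·(-1)^-2 = +1.
Ram(31, 589) = {19, 31}; no ℚ_19-point on the conic.

[19, 31]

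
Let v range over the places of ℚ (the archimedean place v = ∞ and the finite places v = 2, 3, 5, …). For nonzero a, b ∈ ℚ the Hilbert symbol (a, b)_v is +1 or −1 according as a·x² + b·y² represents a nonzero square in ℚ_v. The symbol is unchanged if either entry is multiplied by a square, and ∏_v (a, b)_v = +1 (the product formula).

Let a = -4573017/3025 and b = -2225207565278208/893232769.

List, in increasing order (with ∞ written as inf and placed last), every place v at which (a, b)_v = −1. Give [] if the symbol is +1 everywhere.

(a, b) ≡ (-697, -23) mod (ℚ^×)²; places V = {2, 3, 5, 7, 11, 13, 17, 19, 23, 41, ∞}.
(a,b)_23: α=0, u≡8; β=1, v≡20 (mod 23); (8|23)=+1, (20|23)=-1; sign (−1)^0·+1^1·-1^0 = +1.
(a,b)_3: α=8, u≡2; β=4, v≡1 (mod 3); (2|3)=-1, (1|3)=+1; sign (−1)^0·-1^4·+1^8 = +1.
(a,b)_13: α=0, u≡5; β=-2, v≡12 (mod 13); (5|13)=-1, (12|13)=+1; sign (−1)^0·-1^-2·+1^0 = +1.
(a,b)_7: α=0, u≡6; β=4, v≡5 (mod 7); (6|7)=-1, (5|7)=-1; sign (−1)^0·-1^4·-1^0 = +1.
(a,b)_19: α=0, u≡9; β=-2, v≡3 (mod 19); (9|19)=+1, (3|19)=-1; sign (−1)^0·+1^-2·-1^0 = +1.
(a,b)_2: α=0, β=10; u≡7, v≡1 (mod 8); ε(u)ε(v)=1·0, αω(v)=0·0, βω(u)=10·0; sum ≡ 0  ⇒  +1.
(a,b)_∞: sgn(-697)=−, sgn(-23)=−, so -1.
(a,b)_5: α=-2, u≡3; β=0, v≡3 (mod 5); (3|5)=-1, (3|5)=-1; sign (−1)^0·-1^0·-1^-2 = +1.
(a,b)_41: α=1, u≡11; β=2, v≡2 (mod 41); (11|41)=-1, (2|41)=+1; sign (−1)^0·-1^2·+1^1 = +1.
(a,b)_17: α=1, u≡10; β=2, v≡14 (mod 17); (10|17)=-1, (14|17)=-1; sign (−1)^0·-1^2·-1^1 = -1.
(a,b)_11: α=-2, u≡8; β=-4, v≡2 (mod 11); (8|11)=-1, (2|11)=-1; sign (−1)^0·-1^-4·-1^-2 = +1.
(-697, -23 / ℚ) ramifies at {17, ∞}: a division algebra.

[17, inf]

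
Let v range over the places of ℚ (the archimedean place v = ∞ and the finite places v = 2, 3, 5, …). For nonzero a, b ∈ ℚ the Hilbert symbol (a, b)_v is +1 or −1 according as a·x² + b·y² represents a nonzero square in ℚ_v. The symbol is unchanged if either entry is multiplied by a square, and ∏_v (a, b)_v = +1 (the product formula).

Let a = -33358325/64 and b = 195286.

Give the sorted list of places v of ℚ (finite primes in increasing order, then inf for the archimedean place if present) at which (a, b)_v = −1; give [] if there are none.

[7, 29, 31, 37]

(a, b) ≡ (-1334333, 195286) mod (ℚ^×)²; places V = {2, 5, 7, 11, 13, 29, 31, 37, 43, ∞}.
(a,b)_11: α=1, u≡9; β=0, v≡3 (mod 11); (9|11)=+1, (3|11)=+1; sign (−1)^0·+1^0·+1^1 = +1.
(a,b)_31: α=1, u≡14; β=0, v≡17 (mod 31); (14|31)=+1, (17|31)=-1; sign (−1)^0·+1^0·-1^1 = -1.
(a,b)_2: α=-6, β=1; u≡3, v≡3 (mod 8); ε(u)ε(v)=1·1, αω(v)=-6·1, βω(u)=1·1; sum ≡ 0  ⇒  +1.
(a,b)_37: α=0, u≡5; β=1, v≡24 (mod 37); (5|37)=-1, (24|37)=-1; sign (−1)^0·-1^1·-1^0 = -1.
(a,b)_7: α=1, u≡6; β=1, v≡3 (mod 7); (6|7)=-1, (3|7)=-1; sign (−1)^1·-1^1·-1^1 = -1.
(a,b)_29: α=0, u≡19; β=1, v≡6 (mod 29); (19|29)=-1, (6|29)=+1; sign (−1)^0·-1^1·+1^0 = -1.
(a,b)_13: α=1, u≡7; β=1, v≡7 (mod 13); (7|13)=-1, (7|13)=-1; sign (−1)^0·-1^1·-1^1 = +1.
(a,b)_5: α=2, u≡3; β=0, v≡1 (mod 5); (3|5)=-1, (1|5)=+1; sign (−1)^0·-1^0·+1^2 = +1.
(a,b)_∞: sgn(-1334333)=−, sgn(195286)=+, so +1.
(a,b)_43: α=1, u≡24; β=0, v≡23 (mod 43); (24|43)=+1, (23|43)=+1; sign (−1)^0·+1^0·+1^1 = +1.
|Ram(-1334333, 195286)| = 4, even; anisotropic at {7, 29, 31, 37}.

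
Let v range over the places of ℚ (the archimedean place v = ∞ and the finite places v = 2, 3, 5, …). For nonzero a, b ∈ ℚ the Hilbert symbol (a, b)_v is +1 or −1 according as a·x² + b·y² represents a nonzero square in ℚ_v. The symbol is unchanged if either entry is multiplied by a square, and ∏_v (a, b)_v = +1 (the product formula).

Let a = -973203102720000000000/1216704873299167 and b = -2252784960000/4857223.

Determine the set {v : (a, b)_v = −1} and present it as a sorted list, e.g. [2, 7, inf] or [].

[2, 3, 29, inf]

Mod squares: a ≡ -45066, b ≡ -15022. Check v ∈ {∞, 2, 3, 5, 7, 17, 19, 29, 37}.
v=5: a=5^10·(≡1), b=5^4·(≡3) mod 5; (1|5)=+1, (3|5)=-1; (−1)^{10·4·2}·(+1)^4·(-1)^10 = +1.
v=17: a=17^-4·(≡2), b=17^-2·(≡14) mod 17; (2|17)=+1, (14|17)=-1; (−1)^{-4·-2·8}·(+1)^-2·(-1)^-4 = +1.
v=37: a=37^1·(≡34), b=37^1·(≡11) mod 37; (34|37)=+1, (11|37)=+1; (−1)^{1·1·18}·(+1)^1·(+1)^1 = +1.
v=7: a=7^-9·(≡1), b=7^-5·(≡3) mod 7; (1|7)=+1, (3|7)=-1; (−1)^{-9·-5·3}·(+1)^-5·(-1)^-9 = +1.
v=∞: -45066 < 0 and -15022 < 0  ⇒  (a,b)_∞ = -1.
v=29: a=29^1·(≡21), b=29^1·(≡20) mod 29; (21|29)=-1, (20|29)=+1; (−1)^{1·1·14}·(-1)^1·(+1)^1 = -1.
v=2: v_2(a)=19, v_2(b)=9; units ≡ 3, 1 (mod 8); ε·ε+αω+βω = 1·0+19·0+9·1 ≡ 1  ⇒  (a,b)_2 = -1.
v=19: a=19^-2·(≡15), b=19^0·(≡1) mod 19; (15|19)=-1, (1|19)=+1; (−1)^{-2·0·9}·(-1)^0·(+1)^-2 = +1.
v=3: a=3^11·(≡2), b=3^8·(≡2) mod 3; (2|3)=-1, (2|3)=-1; (−1)^{11·8·1}·(-1)^8·(-1)^11 = -1.
Ram(-45066, -15022) = {2, 3, 29, ∞}; no ℚ_2-point on the conic.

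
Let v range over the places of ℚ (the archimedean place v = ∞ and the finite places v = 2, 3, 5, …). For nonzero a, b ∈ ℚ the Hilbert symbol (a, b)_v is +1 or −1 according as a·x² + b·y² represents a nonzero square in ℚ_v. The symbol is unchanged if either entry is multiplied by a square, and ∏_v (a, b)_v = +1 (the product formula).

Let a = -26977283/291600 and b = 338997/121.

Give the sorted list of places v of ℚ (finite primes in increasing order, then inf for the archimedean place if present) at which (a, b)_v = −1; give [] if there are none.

[19, 23]

(a, b) ≡ (-323, 1173) mod (ℚ^×)²; places V = {2, 3, 5, 11, 17, 19, 23, ∞}.
(a,b)_19: α=1, u≡10; β=0, v≡8 (mod 19); (10|19)=-1, (8|19)=-1; sign (−1)^0·-1^0·-1^1 = -1.
(a,b)_3: α=-6, u≡1; β=1, v≡1 (mod 3); (1|3)=+1, (1|3)=+1; sign (−1)^0·+1^1·+1^-6 = +1.
(a,b)_∞: sgn(-323)=−, sgn(1173)=+, so +1.
(a,b)_2: α=-4, β=0; u≡5, v≡5 (mod 8); ε(u)ε(v)=0·0, αω(v)=-4·1, βω(u)=0·1; sum ≡ 0  ⇒  +1.
(a,b)_23: α=0, u≡14; β=1, v≡7 (mod 23); (14|23)=-1, (7|23)=-1; sign (−1)^0·-1^1·-1^0 = -1.
(a,b)_17: α=5, u≡2; β=3, v≡9 (mod 17); (2|17)=+1, (9|17)=+1; sign (−1)^0·+1^3·+1^5 = +1.
(a,b)_5: α=-2, u≡3; β=0, v≡2 (mod 5); (3|5)=-1, (2|5)=-1; sign (−1)^0·-1^0·-1^-2 = +1.
(a,b)_11: α=0, u≡8; β=-2, v≡10 (mod 11); (8|11)=-1, (10|11)=-1; sign (−1)^0·-1^-2·-1^0 = +1.
(-323, 1173 / ℚ) ramifies at {19, 23}: a division algebra.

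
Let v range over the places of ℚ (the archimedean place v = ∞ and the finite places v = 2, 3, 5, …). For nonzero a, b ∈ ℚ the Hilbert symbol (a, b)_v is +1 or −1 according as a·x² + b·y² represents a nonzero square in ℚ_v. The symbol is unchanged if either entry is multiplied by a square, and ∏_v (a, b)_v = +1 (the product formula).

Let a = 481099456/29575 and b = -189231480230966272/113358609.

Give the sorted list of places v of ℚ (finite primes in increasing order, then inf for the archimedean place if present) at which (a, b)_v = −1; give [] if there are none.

[7, 37]

(a, b) ≡ (133, -37) mod (ℚ^×)²; places V = {2, 3, 5, 7, 11, 13, 17, 19, 37, ∞}.
(a,b)_13: α=-2, u≡1; β=-4, v≡11 (mod 13); (1|13)=+1, (11|13)=-1; sign (−1)^0·+1^-4·-1^-2 = +1.
(a,b)_11: α=0, u≡5; β=2, v≡8 (mod 11); (5|11)=+1, (8|11)=-1; sign (−1)^0·+1^2·-1^0 = +1.
(a,b)_19: α=1, u≡6; β=2, v≡9 (mod 19); (6|19)=+1, (9|19)=+1; sign (−1)^0·+1^2·+1^1 = +1.
(a,b)_37: α=2, u≡6; β=3, v≡25 (mod 37); (6|37)=-1, (25|37)=+1; sign (−1)^0·-1^3·+1^2 = -1.
(a,b)_7: α=-1, u≡3; β=-2, v≡5 (mod 7); (3|7)=-1, (5|7)=-1; sign (−1)^0·-1^-2·-1^-1 = -1.
(a,b)_17: α=2, u≡11; β=4, v≡11 (mod 17); (11|17)=-1, (11|17)=-1; sign (−1)^0·-1^4·-1^2 = +1.
(a,b)_5: α=-2, u≡2; β=0, v≡2 (mod 5); (2|5)=-1, (2|5)=-1; sign (−1)^0·-1^0·-1^-2 = +1.
(a,b)_∞: sgn(133)=+, sgn(-37)=−, so +1.
(a,b)_2: α=6, β=10; u≡5, v≡3 (mod 8); ε(u)ε(v)=0·1, αω(v)=6·1, βω(u)=10·1; sum ≡ 0  ⇒  +1.
(a,b)_3: α=0, u≡1; β=-4, v≡2 (mod 3); (1|3)=+1, (2|3)=-1; sign (−1)^0·+1^-4·-1^0 = +1.
|Ram(133, -37)| = 2, even; anisotropic at {7, 37}.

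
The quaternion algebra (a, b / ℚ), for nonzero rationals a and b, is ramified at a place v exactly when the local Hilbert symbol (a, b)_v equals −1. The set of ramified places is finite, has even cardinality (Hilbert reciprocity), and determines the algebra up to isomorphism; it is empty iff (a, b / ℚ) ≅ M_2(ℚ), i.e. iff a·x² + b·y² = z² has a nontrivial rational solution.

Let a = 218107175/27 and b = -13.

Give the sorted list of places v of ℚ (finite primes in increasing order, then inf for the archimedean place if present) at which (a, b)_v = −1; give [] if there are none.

[3, 13]

Mod squares: a ≡ 429, b ≡ -13. Check v ∈ {∞, 2, 3, 5, 11, 13, 19}.
v=13: a=13^3·(≡7), b=13^1·(≡12) mod 13; (7|13)=-1, (12|13)=+1; (−1)^{3·1·6}·(-1)^1·(+1)^3 = -1.
v=3: a=3^-3·(≡2), b=3^0·(≡2) mod 3; (2|3)=-1, (2|3)=-1; (−1)^{-3·0·1}·(-1)^0·(-1)^-3 = -1.
v=2: v_2(a)=0, v_2(b)=0; units ≡ 5, 3 (mod 8); ε·ε+αω+βω = 0·1+0·1+0·1 ≡ 0  ⇒  (a,b)_2 = +1.
v=∞: 429 > 0 and -13 < 0  ⇒  (a,b)_∞ = +1.
v=5: a=5^2·(≡1), b=5^0·(≡2) mod 5; (1|5)=+1, (2|5)=-1; (−1)^{2·0·2}·(+1)^0·(-1)^2 = +1.
v=11: a=11^1·(≡8), b=11^0·(≡9) mod 11; (8|11)=-1, (9|11)=+1; (−1)^{1·0·5}·(-1)^0·(+1)^1 = +1.
v=19: a=19^2·(≡4), b=19^0·(≡6) mod 19; (4|19)=+1, (6|19)=+1; (−1)^{2·0·9}·(+1)^0·(+1)^2 = +1.
Ram(429, -13) = {3, 13}; no ℚ_3-point on the conic.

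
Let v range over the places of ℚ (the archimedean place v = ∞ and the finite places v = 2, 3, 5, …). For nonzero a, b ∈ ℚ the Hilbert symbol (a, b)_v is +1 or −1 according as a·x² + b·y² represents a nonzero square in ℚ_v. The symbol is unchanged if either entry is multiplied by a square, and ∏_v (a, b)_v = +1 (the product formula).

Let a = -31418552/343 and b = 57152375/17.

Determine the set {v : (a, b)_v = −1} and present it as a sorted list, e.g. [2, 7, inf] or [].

Mod squares: a ≡ -152306, b ≡ 793135. Check v ∈ {∞, 2, 5, 7, 11, 17, 19, 23, 31, 43}.
v=7: a=7^-3·(≡3), b=7^3·(≡6) mod 7; (3|7)=-1, (6|7)=-1; (−1)^{-3·3·3}·(-1)^3·(-1)^-3 = -1.
v=19: a=19^2·(≡7), b=19^0·(≡12) mod 19; (7|19)=+1, (12|19)=-1; (−1)^{2·0·9}·(+1)^0·(-1)^2 = +1.
v=11: a=11^1·(≡3), b=11^0·(≡10) mod 11; (3|11)=+1, (10|11)=-1; (−1)^{1·0·5}·(+1)^0·(-1)^1 = -1.
v=2: v_2(a)=3, v_2(b)=0; units ≡ 7, 7 (mod 8); ε·ε+αω+βω = 1·1+3·0+0·0 ≡ 1  ⇒  (a,b)_2 = -1.
v=17: a=17^0·(≡5), b=17^-1·(≡7) mod 17; (5|17)=-1, (7|17)=-1; (−1)^{0·-1·8}·(-1)^-1·(-1)^0 = -1.
v=23: a=23^1·(≡4), b=23^0·(≡12) mod 23; (4|23)=+1, (12|23)=+1; (−1)^{1·0·11}·(+1)^0·(+1)^1 = +1.
v=∞: -152306 < 0 and 793135 > 0  ⇒  (a,b)_∞ = +1.
v=31: a=31^0·(≡5), b=31^1·(≡16) mod 31; (5|31)=+1, (16|31)=+1; (−1)^{0·1·15}·(+1)^1·(+1)^0 = +1.
v=43: a=43^1·(≡8), b=43^1·(≡25) mod 43; (8|43)=-1, (25|43)=+1; (−1)^{1·1·21}·(-1)^1·(+1)^1 = +1.
v=5: a=5^0·(≡1), b=5^3·(≡2) mod 5; (1|5)=+1, (2|5)=-1; (−1)^{0·3·2}·(+1)^3·(-1)^0 = +1.
Ram(-152306, 793135) = {2, 7, 11, 17}; no ℚ_2-point on the conic.

[2, 7, 11, 17]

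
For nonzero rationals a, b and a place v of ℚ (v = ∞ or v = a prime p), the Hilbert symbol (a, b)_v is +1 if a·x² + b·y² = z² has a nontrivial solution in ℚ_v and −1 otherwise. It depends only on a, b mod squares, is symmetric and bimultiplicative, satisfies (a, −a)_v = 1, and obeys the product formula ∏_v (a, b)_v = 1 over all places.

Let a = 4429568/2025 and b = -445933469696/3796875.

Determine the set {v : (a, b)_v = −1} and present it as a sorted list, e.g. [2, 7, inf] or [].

[2, 3, 11, 13]

Mod squares: a ≡ 143, b ≡ -33. Check v ∈ {∞, 2, 3, 5, 11, 13}.
v=5: a=5^-2·(≡3), b=5^-6·(≡3) mod 5; (3|5)=-1, (3|5)=-1; (−1)^{-2·-6·2}·(-1)^-6·(-1)^-2 = +1.
v=∞: 143 > 0 and -33 < 0  ⇒  (a,b)_∞ = +1.
v=3: a=3^-4·(≡2), b=3^-5·(≡1) mod 3; (2|3)=-1, (1|3)=+1; (−1)^{-4·-5·1}·(-1)^-5·(+1)^-4 = -1.
v=11: a=11^3·(≡6), b=11^5·(≡7) mod 11; (6|11)=-1, (7|11)=-1; (−1)^{3·5·5}·(-1)^5·(-1)^3 = -1.
v=2: v_2(a)=8, v_2(b)=14; units ≡ 7, 7 (mod 8); ε·ε+αω+βω = 1·1+8·0+14·0 ≡ 1  ⇒  (a,b)_2 = -1.
v=13: a=13^1·(≡11), b=13^2·(≡6) mod 13; (11|13)=-1, (6|13)=-1; (−1)^{1·2·6}·(-1)^2·(-1)^1 = -1.
|Ram(143, -33)| = 4, even; anisotropic at {2, 3, 11, 13}.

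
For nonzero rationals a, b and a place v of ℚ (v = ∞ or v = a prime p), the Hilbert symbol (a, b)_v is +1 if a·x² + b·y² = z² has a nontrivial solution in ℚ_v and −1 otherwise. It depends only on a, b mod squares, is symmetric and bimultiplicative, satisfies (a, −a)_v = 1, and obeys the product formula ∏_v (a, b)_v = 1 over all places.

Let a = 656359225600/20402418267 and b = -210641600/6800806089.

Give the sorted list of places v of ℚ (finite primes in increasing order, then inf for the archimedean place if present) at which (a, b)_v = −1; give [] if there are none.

[19, 41]

Mod squares: a ≡ 3, b ≡ -779. Check v ∈ {∞, 2, 3, 5, 7, 11, 13, 17, 19, 41}.
v=11: a=11^-2·(≡5), b=11^-2·(≡6) mod 11; (5|11)=+1, (6|11)=-1; (−1)^{-2·-2·5}·(+1)^-2·(-1)^-2 = +1.
v=41: a=41^2·(≡22), b=41^1·(≡11) mod 41; (22|41)=-1, (11|41)=-1; (−1)^{2·1·20}·(-1)^1·(-1)^2 = -1.
v=3: a=3^-5·(≡1), b=3^-4·(≡1) mod 3; (1|3)=+1, (1|3)=+1; (−1)^{-5·-4·1}·(+1)^-4·(+1)^-5 = +1.
v=19: a=19^2·(≡12), b=19^1·(≡16) mod 19; (12|19)=-1, (16|19)=+1; (−1)^{2·1·9}·(-1)^1·(+1)^2 = -1.
v=13: a=13^2·(≡3), b=13^2·(≡12) mod 13; (3|13)=+1, (12|13)=+1; (−1)^{2·2·6}·(+1)^2·(+1)^2 = +1.
v=17: a=17^-2·(≡5), b=17^-2·(≡14) mod 17; (5|17)=-1, (14|17)=-1; (−1)^{-2·-2·8}·(-1)^-2·(-1)^-2 = +1.
v=2: v_2(a)=8, v_2(b)=6; units ≡ 3, 5 (mod 8); ε·ε+αω+βω = 1·0+8·1+6·1 ≡ 0  ⇒  (a,b)_2 = +1.
v=5: a=5^2·(≡2), b=5^2·(≡4) mod 5; (2|5)=-1, (4|5)=+1; (−1)^{2·2·2}·(-1)^2·(+1)^2 = +1.
v=7: a=7^-4·(≡6), b=7^-4·(≡3) mod 7; (6|7)=-1, (3|7)=-1; (−1)^{-4·-4·3}·(-1)^-4·(-1)^-4 = +1.
v=∞: 3 > 0 and -779 < 0  ⇒  (a,b)_∞ = +1.
|Ram(3, -779)| = 2, even; anisotropic at {19, 41}.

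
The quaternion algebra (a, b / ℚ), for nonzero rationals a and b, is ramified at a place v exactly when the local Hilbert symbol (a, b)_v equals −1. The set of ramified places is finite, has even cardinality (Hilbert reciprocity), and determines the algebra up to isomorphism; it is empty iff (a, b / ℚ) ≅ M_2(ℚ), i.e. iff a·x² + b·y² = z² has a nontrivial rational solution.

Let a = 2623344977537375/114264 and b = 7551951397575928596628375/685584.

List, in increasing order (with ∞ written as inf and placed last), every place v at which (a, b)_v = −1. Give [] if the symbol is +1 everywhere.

[5, 7, 13, 17]

Mod squares: a ≡ 2730, b ≡ 7735. Check v ∈ {∞, 2, 3, 5, 7, 11, 13, 17, 23, 41, 53}.
v=11: a=11^0·(≡2), b=11^2·(≡6) mod 11; (2|11)=-1, (6|11)=-1; (−1)^{0·2·5}·(-1)^2·(-1)^0 = +1.
v=2: v_2(a)=-3, v_2(b)=-4; units ≡ 5, 7 (mod 8); ε·ε+αω+βω = 0·1+-3·0+-4·1 ≡ 0  ⇒  (a,b)_2 = +1.
v=53: a=53^2·(≡20), b=53^2·(≡48) mod 53; (20|53)=-1, (48|53)=-1; (−1)^{2·2·26}·(-1)^2·(-1)^2 = +1.
v=5: a=5^3·(≡1), b=5^3·(≡3) mod 5; (1|5)=+1, (3|5)=-1; (−1)^{3·3·2}·(+1)^3·(-1)^3 = -1.
v=∞: 2730 > 0 and 7735 > 0  ⇒  (a,b)_∞ = +1.
v=13: a=13^3·(≡5), b=13^7·(≡12) mod 13; (5|13)=-1, (12|13)=+1; (−1)^{3·7·6}·(-1)^7·(+1)^3 = -1.
v=23: a=23^-2·(≡12), b=23^-2·(≡22) mod 23; (12|23)=+1, (22|23)=-1; (−1)^{-2·-2·11}·(+1)^-2·(-1)^-2 = +1.
v=7: a=7^1·(≡6), b=7^3·(≡6) mod 7; (6|7)=-1, (6|7)=-1; (−1)^{1·3·3}·(-1)^3·(-1)^1 = -1.
v=41: a=41^2·(≡11), b=41^2·(≡11) mod 41; (11|41)=-1, (11|41)=-1; (−1)^{2·2·20}·(-1)^2·(-1)^2 = +1.
v=17: a=17^2·(≡12), b=17^3·(≡9) mod 17; (12|17)=-1, (9|17)=+1; (−1)^{2·3·8}·(-1)^3·(+1)^2 = -1.
v=3: a=3^-3·(≡1), b=3^-4·(≡1) mod 3; (1|3)=+1, (1|3)=+1; (−1)^{-3·-4·1}·(+1)^-4·(+1)^-3 = +1.
(2730, 7735 / ℚ) ramifies at {5, 7, 13, 17}: a division algebra.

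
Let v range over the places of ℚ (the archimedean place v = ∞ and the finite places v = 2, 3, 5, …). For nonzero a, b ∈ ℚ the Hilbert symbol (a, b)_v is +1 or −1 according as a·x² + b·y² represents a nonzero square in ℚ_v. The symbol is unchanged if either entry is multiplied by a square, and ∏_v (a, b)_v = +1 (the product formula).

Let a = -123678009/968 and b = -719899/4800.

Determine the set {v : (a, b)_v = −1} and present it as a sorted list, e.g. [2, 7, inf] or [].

Mod squares: a ≡ -62322, b ≡ -7473. Check v ∈ {∞, 2, 3, 5, 7, 11, 13, 17, 47, 53}.
v=3: a=3^5·(≡1), b=3^-1·(≡2) mod 3; (1|3)=+1, (2|3)=-1; (−1)^{5·-1·1}·(+1)^-1·(-1)^5 = +1.
v=53: a=53^0·(≡29), b=53^1·(≡26) mod 53; (29|53)=+1, (26|53)=-1; (−1)^{0·1·26}·(+1)^1·(-1)^0 = +1.
v=∞: -62322 < 0 and -7473 < 0  ⇒  (a,b)_∞ = -1.
v=5: a=5^0·(≡2), b=5^-2·(≡3) mod 5; (2|5)=-1, (3|5)=-1; (−1)^{0·-2·2}·(-1)^-2·(-1)^0 = +1.
v=11: a=11^-2·(≡5), b=11^0·(≡10) mod 11; (5|11)=+1, (10|11)=-1; (−1)^{-2·0·5}·(+1)^0·(-1)^-2 = +1.
v=13: a=13^1·(≡1), b=13^0·(≡5) mod 13; (1|13)=+1, (5|13)=-1; (−1)^{1·0·6}·(+1)^0·(-1)^1 = -1.
v=7: a=7^2·(≡6), b=7^0·(≡6) mod 7; (6|7)=-1, (6|7)=-1; (−1)^{2·0·3}·(-1)^0·(-1)^2 = +1.
v=47: a=47^1·(≡8), b=47^1·(≡40) mod 47; (8|47)=+1, (40|47)=-1; (−1)^{1·1·23}·(+1)^1·(-1)^1 = +1.
v=2: v_2(a)=-3, v_2(b)=-6; units ≡ 7, 7 (mod 8); ε·ε+αω+βω = 1·1+-3·0+-6·0 ≡ 1  ⇒  (a,b)_2 = -1.
v=17: a=17^1·(≡10), b=17^2·(≡7) mod 17; (10|17)=-1, (7|17)=-1; (−1)^{1·2·8}·(-1)^2·(-1)^1 = -1.
|Ram(-62322, -7473)| = 4, even; anisotropic at {2, 13, 17, ∞}.

[2, 13, 17, inf]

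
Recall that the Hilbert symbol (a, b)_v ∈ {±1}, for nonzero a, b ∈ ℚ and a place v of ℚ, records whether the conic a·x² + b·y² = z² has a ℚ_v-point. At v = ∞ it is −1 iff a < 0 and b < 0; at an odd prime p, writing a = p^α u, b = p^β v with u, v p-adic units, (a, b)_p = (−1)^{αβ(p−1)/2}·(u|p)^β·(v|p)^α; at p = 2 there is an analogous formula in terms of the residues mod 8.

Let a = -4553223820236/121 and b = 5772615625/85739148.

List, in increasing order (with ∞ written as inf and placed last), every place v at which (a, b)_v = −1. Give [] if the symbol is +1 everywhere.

[3, 17]

Mod squares: a ≡ -91, b ≡ 76755. Check v ∈ {∞, 2, 3, 5, 7, 11, 13, 17, 19, 43}.
v=5: a=5^0·(≡4), b=5^5·(≡4) mod 5; (4|5)=+1, (4|5)=+1; (−1)^{0·5·2}·(+1)^5·(+1)^0 = +1.
v=∞: -91 < 0 and 76755 > 0  ⇒  (a,b)_∞ = +1.
v=17: a=17^4·(≡12), b=17^1·(≡12) mod 17; (12|17)=-1, (12|17)=-1; (−1)^{4·1·8}·(-1)^1·(-1)^4 = -1.
v=43: a=43^2·(≡6), b=43^1·(≡2) mod 43; (6|43)=+1, (2|43)=-1; (−1)^{2·1·21}·(+1)^1·(-1)^2 = +1.
v=19: a=19^0·(≡6), b=19^2·(≡12) mod 19; (6|19)=+1, (12|19)=-1; (−1)^{0·2·9}·(+1)^2·(-1)^0 = +1.
v=2: v_2(a)=2, v_2(b)=-2; units ≡ 5, 3 (mod 8); ε·ε+αω+βω = 0·1+2·1+-2·1 ≡ 0  ⇒  (a,b)_2 = +1.
v=7: a=7^1·(≡4), b=7^1·(≡3) mod 7; (4|7)=+1, (3|7)=-1; (−1)^{1·1·3}·(+1)^1·(-1)^1 = +1.
v=13: a=13^1·(≡5), b=13^0·(≡10) mod 13; (5|13)=-1, (10|13)=+1; (−1)^{1·0·6}·(-1)^0·(+1)^1 = +1.
v=3: a=3^4·(≡2), b=3^-11·(≡1) mod 3; (2|3)=-1, (1|3)=+1; (−1)^{4·-11·1}·(-1)^-11·(+1)^4 = -1.
v=11: a=11^-2·(≡8), b=11^-2·(≡7) mod 11; (8|11)=-1, (7|11)=-1; (−1)^{-2·-2·5}·(-1)^-2·(-1)^-2 = +1.
|Ram(-91, 76755)| = 2, even; anisotropic at {3, 17}.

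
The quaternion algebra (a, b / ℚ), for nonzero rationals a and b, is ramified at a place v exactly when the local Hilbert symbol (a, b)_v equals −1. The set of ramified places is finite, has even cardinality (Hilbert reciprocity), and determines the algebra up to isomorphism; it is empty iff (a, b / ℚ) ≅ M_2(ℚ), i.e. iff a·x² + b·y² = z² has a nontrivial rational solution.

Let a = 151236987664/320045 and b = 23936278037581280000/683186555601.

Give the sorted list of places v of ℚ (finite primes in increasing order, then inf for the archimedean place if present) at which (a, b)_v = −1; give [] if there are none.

Mod squares: a ≡ 5, b ≡ 323. Check v ∈ {∞, 2, 3, 5, 7, 11, 17, 19, 23, 43}.
v=23: a=23^-2·(≡19), b=23^-2·(≡1) mod 23; (19|23)=-1, (1|23)=+1; (−1)^{-2·-2·11}·(-1)^-2·(+1)^-2 = +1.
v=5: a=5^-1·(≡1), b=5^4·(≡3) mod 5; (1|5)=+1, (3|5)=-1; (−1)^{-1·4·2}·(+1)^4·(-1)^-1 = -1.
v=2: v_2(a)=4, v_2(b)=8; units ≡ 5, 3 (mod 8); ε·ε+αω+βω = 0·1+4·1+8·1 ≡ 0  ⇒  (a,b)_2 = +1.
v=3: a=3^0·(≡2), b=3^-6·(≡2) mod 3; (2|3)=-1, (2|3)=-1; (−1)^{0·-6·1}·(-1)^-6·(-1)^0 = +1.
v=19: a=19^2·(≡7), b=19^3·(≡16) mod 19; (7|19)=+1, (16|19)=+1; (−1)^{2·3·9}·(+1)^3·(+1)^2 = +1.
v=43: a=43^2·(≡37), b=43^2·(≡33) mod 43; (37|43)=-1, (33|43)=-1; (−1)^{2·2·21}·(-1)^2·(-1)^2 = +1.
v=∞: 5 > 0 and 323 > 0  ⇒  (a,b)_∞ = +1.
v=7: a=7^2·(≡6), b=7^4·(≡2) mod 7; (6|7)=-1, (2|7)=+1; (−1)^{2·4·3}·(-1)^4·(+1)^2 = +1.
v=11: a=11^-2·(≡3), b=11^-6·(≡1) mod 11; (3|11)=+1, (1|11)=+1; (−1)^{-2·-6·5}·(+1)^-6·(+1)^-2 = +1.
v=17: a=17^2·(≡12), b=17^3·(≡1) mod 17; (12|17)=-1, (1|17)=+1; (−1)^{2·3·8}·(-1)^3·(+1)^2 = -1.
|Ram(5, 323)| = 2, even; anisotropic at {5, 17}.

[5, 17]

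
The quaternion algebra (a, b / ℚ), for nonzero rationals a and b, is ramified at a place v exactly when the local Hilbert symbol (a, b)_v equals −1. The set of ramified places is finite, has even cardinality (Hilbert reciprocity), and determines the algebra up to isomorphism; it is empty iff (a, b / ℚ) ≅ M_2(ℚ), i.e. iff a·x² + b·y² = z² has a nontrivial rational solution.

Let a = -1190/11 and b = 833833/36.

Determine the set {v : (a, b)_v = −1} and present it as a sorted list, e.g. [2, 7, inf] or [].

(a, b) ≡ (-13090, 17017) mod (ℚ^×)²; places V = {2, 3, 5, 7, 11, 13, 17, ∞}.
(a,b)_11: α=-1, u≡9; β=1, v≡8 (mod 11); (9|11)=+1, (8|11)=-1; sign (−1)^1·+1^1·-1^-1 = +1.
(a,b)_∞: sgn(-13090)=−, sgn(17017)=+, so +1.
(a,b)_5: α=1, u≡2; β=0, v≡3 (mod 5); (2|5)=-1, (3|5)=-1; sign (−1)^0·-1^0·-1^1 = -1.
(a,b)_13: α=0, u≡10; β=1, v≡9 (mod 13); (10|13)=+1, (9|13)=+1; sign (−1)^0·+1^1·+1^0 = +1.
(a,b)_2: α=1, β=-2; u≡7, v≡1 (mod 8); ε(u)ε(v)=1·0, αω(v)=1·0, βω(u)=-2·0; sum ≡ 0  ⇒  +1.
(a,b)_17: α=1, u≡6; β=1, v≡2 (mod 17); (6|17)=-1, (2|17)=+1; sign (−1)^0·-1^1·+1^1 = -1.
(a,b)_3: α=0, u≡2; β=-2, v≡1 (mod 3); (2|3)=-1, (1|3)=+1; sign (−1)^0·-1^-2·+1^0 = +1.
(a,b)_7: α=1, u≡3; β=3, v≡2 (mod 7); (3|7)=-1, (2|7)=+1; sign (−1)^1·-1^3·+1^1 = +1.
|Ram(-13090, 17017)| = 2, even; anisotropic at {5, 17}.

[5, 17]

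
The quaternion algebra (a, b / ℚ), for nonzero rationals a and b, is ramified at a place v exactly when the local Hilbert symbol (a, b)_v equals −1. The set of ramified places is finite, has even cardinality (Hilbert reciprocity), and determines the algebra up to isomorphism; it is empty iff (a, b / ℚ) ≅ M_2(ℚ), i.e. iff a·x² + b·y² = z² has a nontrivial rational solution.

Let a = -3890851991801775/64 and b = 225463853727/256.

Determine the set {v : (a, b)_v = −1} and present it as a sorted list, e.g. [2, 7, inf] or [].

[11, 13, 17, 23]

(a, b) ≡ (-391391, 7) mod (ℚ^×)²; places V = {2, 3, 5, 7, 11, 13, 17, 23, ∞}.
(a,b)_13: α=1, u≡1; β=0, v≡11 (mod 13); (1|13)=+1, (11|13)=-1; sign (−1)^0·+1^0·-1^1 = -1.
(a,b)_17: α=5, u≡10; β=4, v≡6 (mod 17); (10|17)=-1, (6|17)=-1; sign (−1)^0·-1^4·-1^5 = -1.
(a,b)_7: α=1, u≡6; β=1, v≡4 (mod 7); (6|7)=-1, (4|7)=+1; sign (−1)^1·-1^1·+1^1 = +1.
(a,b)_3: α=2, u≡1; β=6, v≡1 (mod 3); (1|3)=+1, (1|3)=+1; sign (−1)^0·+1^6·+1^2 = +1.
(a,b)_5: α=2, u≡1; β=0, v≡2 (mod 5); (1|5)=+1, (2|5)=-1; sign (−1)^0·+1^0·-1^2 = +1.
(a,b)_23: α=3, u≡1; β=2, v≡15 (mod 23); (1|23)=+1, (15|23)=-1; sign (−1)^0·+1^2·-1^3 = -1.
(a,b)_2: α=-6, β=-8; u≡1, v≡7 (mod 8); ε(u)ε(v)=0·1, αω(v)=-6·0, βω(u)=-8·0; sum ≡ 0  ⇒  +1.
(a,b)_11: α=1, u≡9; β=0, v≡8 (mod 11); (9|11)=+1, (8|11)=-1; sign (−1)^0·+1^0·-1^1 = -1.
(a,b)_∞: sgn(-391391)=−, sgn(7)=+, so +1.
(-391391, 7 / ℚ) ramifies at {11, 13, 17, 23}: a division algebra.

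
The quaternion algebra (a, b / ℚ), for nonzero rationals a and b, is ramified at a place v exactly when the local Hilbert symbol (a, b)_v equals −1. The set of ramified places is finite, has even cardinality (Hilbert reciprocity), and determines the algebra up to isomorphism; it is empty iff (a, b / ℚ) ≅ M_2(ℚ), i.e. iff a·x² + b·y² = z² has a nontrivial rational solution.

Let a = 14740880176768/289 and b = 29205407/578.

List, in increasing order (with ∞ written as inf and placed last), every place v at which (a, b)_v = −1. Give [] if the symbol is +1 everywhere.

(a, b) ≡ (58, 574) mod (ℚ^×)²; places V = {2, 7, 11, 17, 29, 41, 53, ∞}.
(a,b)_11: α=0, u≡3; β=2, v≡10 (mod 11); (3|11)=+1, (10|11)=-1; sign (−1)^0·+1^2·-1^0 = +1.
(a,b)_2: α=7, β=-1; u≡5, v≡7 (mod 8); ε(u)ε(v)=0·1, αω(v)=7·0, βω(u)=-1·1; sum ≡ 1  ⇒  -1.
(a,b)_53: α=2, u≡22; β=0, v≡38 (mod 53); (22|53)=-1, (38|53)=+1; sign (−1)^0·-1^0·+1^2 = +1.
(a,b)_7: α=0, u≡2; β=1, v≡3 (mod 7); (2|7)=+1, (3|7)=-1; sign (−1)^0·+1^1·-1^0 = +1.
(a,b)_17: α=-2, u≡7; β=-2, v≡1 (mod 17); (7|17)=-1, (1|17)=+1; sign (−1)^0·-1^-2·+1^-2 = +1.
(a,b)_41: α=2, u≡13; β=1, v≡29 (mod 41); (13|41)=-1, (29|41)=-1; sign (−1)^0·-1^1·-1^2 = -1.
(a,b)_29: α=3, u≡10; β=2, v≡22 (mod 29); (10|29)=-1, (22|29)=+1; sign (−1)^0·-1^2·+1^3 = +1.
(a,b)_∞: sgn(58)=+, sgn(574)=+, so +1.
Ram(58, 574) = {2, 41}; no ℚ_2-point on the conic.

[2, 41]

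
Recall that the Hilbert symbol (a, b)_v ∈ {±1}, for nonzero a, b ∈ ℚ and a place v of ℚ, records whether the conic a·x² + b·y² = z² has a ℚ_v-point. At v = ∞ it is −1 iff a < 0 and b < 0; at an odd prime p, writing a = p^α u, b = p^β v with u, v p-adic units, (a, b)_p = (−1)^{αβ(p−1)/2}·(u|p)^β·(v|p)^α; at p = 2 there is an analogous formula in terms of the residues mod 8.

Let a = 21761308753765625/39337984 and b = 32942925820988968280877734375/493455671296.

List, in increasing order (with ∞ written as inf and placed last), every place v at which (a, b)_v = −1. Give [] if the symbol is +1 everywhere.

[17, 23, 31, 53]

(a, b) ≡ (21758249, 23) mod (ℚ^×)²; places V = {2, 5, 7, 11, 17, 19, 23, 31, 41, 53, ∞}.
(a,b)_19: α=1, u≡18; β=2, v≡7 (mod 19); (18|19)=-1, (7|19)=+1; sign (−1)^0·-1^2·+1^1 = +1.
(a,b)_∞: sgn(21758249)=+, sgn(23)=+, so +1.
(a,b)_53: α=1, u≡34; β=2, v≡19 (mod 53); (34|53)=-1, (19|53)=-1; sign (−1)^0·-1^2·-1^1 = -1.
(a,b)_31: α=1, u≡2; β=2, v≡15 (mod 31); (2|31)=+1, (15|31)=-1; sign (−1)^0·+1^2·-1^1 = -1.
(a,b)_17: α=1, u≡8; β=2, v≡7 (mod 17); (8|17)=+1, (7|17)=-1; sign (−1)^0·+1^2·-1^1 = -1.
(a,b)_7: α=-4, u≡4; β=-6, v≡4 (mod 7); (4|7)=+1, (4|7)=+1; sign (−1)^0·+1^-6·+1^-4 = +1.
(a,b)_23: α=2, u≡5; β=3, v≡4 (mod 23); (5|23)=-1, (4|23)=+1; sign (−1)^0·-1^3·+1^2 = -1.
(a,b)_11: α=2, u≡6; β=4, v≡4 (mod 11); (6|11)=-1, (4|11)=+1; sign (−1)^0·-1^4·+1^2 = +1.
(a,b)_41: α=1, u≡12; β=2, v≡25 (mod 41); (12|41)=-1, (25|41)=+1; sign (−1)^0·-1^2·+1^1 = +1.
(a,b)_5: α=6, u≡4; β=8, v≡2 (mod 5); (4|5)=+1, (2|5)=-1; sign (−1)^0·+1^8·-1^6 = +1.
(a,b)_2: α=-14, β=-22; u≡1, v≡7 (mod 8); ε(u)ε(v)=0·1, αω(v)=-14·0, βω(u)=-22·0; sum ≡ 0  ⇒  +1.
|Ram(21758249, 23)| = 4, even; anisotropic at {17, 23, 31, 53}.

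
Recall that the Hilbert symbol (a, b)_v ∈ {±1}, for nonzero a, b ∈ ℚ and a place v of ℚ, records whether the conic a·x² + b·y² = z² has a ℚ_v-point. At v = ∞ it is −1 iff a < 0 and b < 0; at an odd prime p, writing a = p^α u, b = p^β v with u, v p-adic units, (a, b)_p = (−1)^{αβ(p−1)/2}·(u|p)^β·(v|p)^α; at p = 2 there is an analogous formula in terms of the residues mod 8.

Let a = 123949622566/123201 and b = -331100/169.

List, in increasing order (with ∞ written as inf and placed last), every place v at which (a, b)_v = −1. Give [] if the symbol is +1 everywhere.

[7, 11]

(a, b) ≡ (3526, -3311) mod (ℚ^×)²; places V = {2, 3, 5, 7, 11, 13, 41, 43, ∞}.
(a,b)_11: α=4, u≡7; β=1, v≡10 (mod 11); (7|11)=-1, (10|11)=-1; sign (−1)^0·-1^1·-1^4 = -1.
(a,b)_43: α=1, u≡12; β=1, v≡1 (mod 43); (12|43)=-1, (1|43)=+1; sign (−1)^1·-1^1·+1^1 = +1.
(a,b)_3: α=-6, u≡1; β=0, v≡1 (mod 3); (1|3)=+1, (1|3)=+1; sign (−1)^0·+1^0·+1^-6 = +1.
(a,b)_∞: sgn(3526)=+, sgn(-3311)=−, so +1.
(a,b)_2: α=1, β=2; u≡3, v≡1 (mod 8); ε(u)ε(v)=1·0, αω(v)=1·0, βω(u)=2·1; sum ≡ 0  ⇒  +1.
(a,b)_13: α=-2, u≡3; β=-2, v≡10 (mod 13); (3|13)=+1, (10|13)=+1; sign (−1)^0·+1^-2·+1^-2 = +1.
(a,b)_5: α=0, u≡1; β=2, v≡4 (mod 5); (1|5)=+1, (4|5)=+1; sign (−1)^0·+1^2·+1^0 = +1.
(a,b)_41: α=1, u≡31; β=0, v≡36 (mod 41); (31|41)=+1, (36|41)=+1; sign (−1)^0·+1^0·+1^1 = +1.
(a,b)_7: α=4, u≡6; β=1, v≡6 (mod 7); (6|7)=-1, (6|7)=-1; sign (−1)^0·-1^1·-1^4 = -1.
Ram(3526, -3311) = {7, 11}; no ℚ_7-point on the conic.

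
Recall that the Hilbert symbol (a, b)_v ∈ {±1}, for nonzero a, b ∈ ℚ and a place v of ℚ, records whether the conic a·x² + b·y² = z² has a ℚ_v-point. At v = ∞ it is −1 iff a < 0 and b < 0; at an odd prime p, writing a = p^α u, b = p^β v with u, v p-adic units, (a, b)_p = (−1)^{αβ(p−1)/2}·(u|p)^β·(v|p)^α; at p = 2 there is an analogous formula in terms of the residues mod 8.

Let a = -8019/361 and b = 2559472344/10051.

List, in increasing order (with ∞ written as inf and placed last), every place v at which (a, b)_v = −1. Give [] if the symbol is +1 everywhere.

[2, 11, 13, 19]

Mod squares: a ≡ -11, b ≡ 15314. Check v ∈ {∞, 2, 3, 11, 13, 19, 23, 31}.
v=2: v_2(a)=0, v_2(b)=3; units ≡ 5, 1 (mod 8); ε·ε+αω+βω = 0·0+0·0+3·1 ≡ 1  ⇒  (a,b)_2 = -1.
v=13: a=13^0·(≡8), b=13^1·(≡5) mod 13; (8|13)=-1, (5|13)=-1; (−1)^{0·1·6}·(-1)^1·(-1)^0 = -1.
v=31: a=31^0·(≡16), b=31^1·(≡12) mod 31; (16|31)=+1, (12|31)=-1; (−1)^{0·1·15}·(+1)^1·(-1)^0 = +1.
v=11: a=11^1·(≡7), b=11^2·(≡2) mod 11; (7|11)=-1, (2|11)=-1; (−1)^{1·2·5}·(-1)^2·(-1)^1 = -1.
v=19: a=19^-2·(≡18), b=19^-1·(≡8) mod 19; (18|19)=-1, (8|19)=-1; (−1)^{-2·-1·9}·(-1)^-1·(-1)^-2 = -1.
v=23: a=23^0·(≡12), b=23^-2·(≡10) mod 23; (12|23)=+1, (10|23)=-1; (−1)^{0·-2·11}·(+1)^-2·(-1)^0 = +1.
v=∞: -11 < 0 and 15314 > 0  ⇒  (a,b)_∞ = +1.
v=3: a=3^6·(≡1), b=3^8·(≡2) mod 3; (1|3)=+1, (2|3)=-1; (−1)^{6·8·1}·(+1)^8·(-1)^6 = +1.
(-11, 15314 / ℚ) ramifies at {2, 11, 13, 19}: a division algebra.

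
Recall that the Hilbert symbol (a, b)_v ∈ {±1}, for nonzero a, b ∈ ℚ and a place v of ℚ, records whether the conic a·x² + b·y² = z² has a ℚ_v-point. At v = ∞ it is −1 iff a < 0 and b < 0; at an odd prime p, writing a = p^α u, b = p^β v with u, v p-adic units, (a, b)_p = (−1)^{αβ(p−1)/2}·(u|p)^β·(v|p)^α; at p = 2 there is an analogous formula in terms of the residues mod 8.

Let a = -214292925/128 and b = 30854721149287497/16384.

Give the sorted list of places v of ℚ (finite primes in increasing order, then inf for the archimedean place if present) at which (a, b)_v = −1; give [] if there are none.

[11, 31]

(a, b) ≡ (-38874, 57) mod (ℚ^×)²; places V = {2, 3, 5, 7, 11, 19, 31, ∞}.
(a,b)_7: α=2, u≡1; β=2, v≡2 (mod 7); (1|7)=+1, (2|7)=+1; sign (−1)^0·+1^2·+1^2 = +1.
(a,b)_2: α=-7, β=-14; u≡3, v≡1 (mod 8); ε(u)ε(v)=1·0, αω(v)=-7·0, βω(u)=-14·1; sum ≡ 0  ⇒  +1.
(a,b)_3: α=3, u≡2; β=7, v≡1 (mod 3); (2|3)=-1, (1|3)=+1; sign (−1)^1·-1^7·+1^3 = +1.
(a,b)_31: α=1, u≡27; β=2, v≡27 (mod 31); (27|31)=-1, (27|31)=-1; sign (−1)^0·-1^2·-1^1 = -1.
(a,b)_∞: sgn(-38874)=−, sgn(57)=+, so +1.
(a,b)_19: α=1, u≡16; β=5, v≡10 (mod 19); (16|19)=+1, (10|19)=-1; sign (−1)^1·+1^5·-1^1 = +1.
(a,b)_11: α=1, u≡8; β=2, v≡8 (mod 11); (8|11)=-1, (8|11)=-1; sign (−1)^0·-1^2·-1^1 = -1.
(a,b)_5: α=2, u≡1; β=0, v≡3 (mod 5); (1|5)=+1, (3|5)=-1; sign (−1)^0·+1^0·-1^2 = +1.
Ram(-38874, 57) = {11, 31}; no ℚ_11-point on the conic.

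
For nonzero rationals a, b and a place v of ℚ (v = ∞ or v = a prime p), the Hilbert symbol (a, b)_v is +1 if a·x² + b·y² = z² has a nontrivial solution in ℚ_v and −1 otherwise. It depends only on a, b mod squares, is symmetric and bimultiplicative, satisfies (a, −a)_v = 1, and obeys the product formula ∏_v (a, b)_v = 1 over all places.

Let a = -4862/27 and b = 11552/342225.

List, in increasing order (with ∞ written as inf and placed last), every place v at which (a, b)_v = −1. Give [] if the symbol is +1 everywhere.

Mod squares: a ≡ -14586, b ≡ 2. Check v ∈ {∞, 2, 3, 5, 11, 13, 17, 19}.
v=13: a=13^1·(≡3), b=13^-2·(≡6) mod 13; (3|13)=+1, (6|13)=-1; (−1)^{1·-2·6}·(+1)^-2·(-1)^1 = -1.
v=19: a=19^0·(≡5), b=19^2·(≡2) mod 19; (5|19)=+1, (2|19)=-1; (−1)^{0·2·9}·(+1)^2·(-1)^0 = +1.
v=2: v_2(a)=1, v_2(b)=5; units ≡ 3, 1 (mod 8); ε·ε+αω+βω = 1·0+1·0+5·1 ≡ 1  ⇒  (a,b)_2 = -1.
v=∞: -14586 < 0 and 2 > 0  ⇒  (a,b)_∞ = +1.
v=5: a=5^0·(≡4), b=5^-2·(≡3) mod 5; (4|5)=+1, (3|5)=-1; (−1)^{0·-2·2}·(+1)^-2·(-1)^0 = +1.
v=3: a=3^-3·(≡1), b=3^-4·(≡2) mod 3; (1|3)=+1, (2|3)=-1; (−1)^{-3·-4·1}·(+1)^-4·(-1)^-3 = -1.
v=17: a=17^1·(≡2), b=17^0·(≡4) mod 17; (2|17)=+1, (4|17)=+1; (−1)^{1·0·8}·(+1)^0·(+1)^1 = +1.
v=11: a=11^1·(≡4), b=11^0·(≡6) mod 11; (4|11)=+1, (6|11)=-1; (−1)^{1·0·5}·(+1)^0·(-1)^1 = -1.
(-14586, 2 / ℚ) ramifies at {2, 3, 11, 13}: a division algebra.

[2, 3, 11, 13]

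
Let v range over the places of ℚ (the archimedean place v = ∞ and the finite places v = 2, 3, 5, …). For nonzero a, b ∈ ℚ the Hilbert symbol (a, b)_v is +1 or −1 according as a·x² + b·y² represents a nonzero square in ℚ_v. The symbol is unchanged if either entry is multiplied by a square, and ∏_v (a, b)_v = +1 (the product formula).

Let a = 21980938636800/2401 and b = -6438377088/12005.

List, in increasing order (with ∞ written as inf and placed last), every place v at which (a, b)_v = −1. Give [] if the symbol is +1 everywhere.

[2, 3, 5, 11, 13, 19]

(a, b) ≡ (16302, -461890) mod (ℚ^×)²; places V = {2, 3, 5, 7, 11, 13, 17, 19, ∞}.
(a,b)_3: α=7, u≡1; β=2, v≡2 (mod 3); (1|3)=+1, (2|3)=-1; sign (−1)^0·+1^2·-1^7 = -1.
(a,b)_7: α=-4, u≡3; β=-4, v≡5 (mod 7); (3|7)=-1, (5|7)=-1; sign (−1)^0·-1^-4·-1^-4 = +1.
(a,b)_∞: sgn(16302)=+, sgn(-461890)=−, so +1.
(a,b)_5: α=2, u≡2; β=-1, v≡2 (mod 5); (2|5)=-1, (2|5)=-1; sign (−1)^0·-1^-1·-1^2 = -1.
(a,b)_2: α=9, β=7; u≡7, v≡7 (mod 8); ε(u)ε(v)=1·1, αω(v)=9·0, βω(u)=7·0; sum ≡ 1  ⇒  -1.
(a,b)_13: α=1, u≡8; β=1, v≡9 (mod 13); (8|13)=-1, (9|13)=+1; sign (−1)^0·-1^1·+1^1 = -1.
(a,b)_19: α=1, u≡2; β=1, v≡10 (mod 19); (2|19)=-1, (10|19)=-1; sign (−1)^1·-1^1·-1^1 = -1.
(a,b)_17: α=2, u≡4; β=1, v≡9 (mod 17); (4|17)=+1, (9|17)=+1; sign (−1)^0·+1^1·+1^2 = +1.
(a,b)_11: α=1, u≡7; β=3, v≡6 (mod 11); (7|11)=-1, (6|11)=-1; sign (−1)^1·-1^3·-1^1 = -1.
Ram(16302, -461890) = {2, 3, 5, 11, 13, 19}; no ℚ_2-point on the conic.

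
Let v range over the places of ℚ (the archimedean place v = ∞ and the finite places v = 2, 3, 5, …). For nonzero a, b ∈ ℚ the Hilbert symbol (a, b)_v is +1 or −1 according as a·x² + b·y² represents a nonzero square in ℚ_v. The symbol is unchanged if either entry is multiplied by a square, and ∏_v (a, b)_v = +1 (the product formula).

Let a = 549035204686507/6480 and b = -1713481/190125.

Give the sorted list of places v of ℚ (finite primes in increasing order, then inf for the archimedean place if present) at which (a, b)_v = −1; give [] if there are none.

(a, b) ≡ (935, -5) mod (ℚ^×)²; places V = {2, 3, 5, 7, 11, 13, 17, ∞}.
(a,b)_∞: sgn(935)=+, sgn(-5)=−, so +1.
(a,b)_13: α=0, u≡1; β=-2, v≡7 (mod 13); (1|13)=+1, (7|13)=-1; sign (−1)^0·+1^-2·-1^0 = +1.
(a,b)_5: α=-1, u≡2; β=-3, v≡4 (mod 5); (2|5)=-1, (4|5)=+1; sign (−1)^0·-1^-3·+1^-1 = -1.
(a,b)_7: α=4, u≡2; β=2, v≡2 (mod 7); (2|7)=+1, (2|7)=+1; sign (−1)^0·+1^2·+1^4 = +1.
(a,b)_17: α=5, u≡2; β=2, v≡10 (mod 17); (2|17)=+1, (10|17)=-1; sign (−1)^0·+1^2·-1^5 = -1.
(a,b)_2: α=-4, β=0; u≡7, v≡3 (mod 8); ε(u)ε(v)=1·1, αω(v)=-4·1, βω(u)=0·0; sum ≡ 1  ⇒  -1.
(a,b)_3: α=-4, u≡2; β=-2, v≡1 (mod 3); (2|3)=-1, (1|3)=+1; sign (−1)^0·-1^-2·+1^-4 = +1.
(a,b)_11: α=5, u≡8; β=2, v≡7 (mod 11); (8|11)=-1, (7|11)=-1; sign (−1)^0·-1^2·-1^5 = -1.
(935, -5 / ℚ) ramifies at {2, 5, 11, 17}: a division algebra.

[2, 5, 11, 17]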